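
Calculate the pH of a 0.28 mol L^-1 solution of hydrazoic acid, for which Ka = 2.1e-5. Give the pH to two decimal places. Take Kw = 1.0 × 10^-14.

HN3 ⇌ N3- + H+
Ka = [H+]²/(0.28 − [H+]) = 2.1 × 10^-5
Neglecting [H+] in the denominator: [H+] = √(2.1 × 10^-5 × 0.28) = 2.42 × 10^-3 M
pH = −log(2.42 × 10^-3) = 2.62

pH = 2.62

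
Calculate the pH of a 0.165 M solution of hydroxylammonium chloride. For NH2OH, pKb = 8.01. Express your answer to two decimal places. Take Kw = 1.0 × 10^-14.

NH3OH+ is the conjugate acid of the weak base NH2OH.
Kb = 10^(−8.01) = 9.77 × 10^-9
Ka = Kw/Kb = 1.0×10^-14 / 9.77 × 10^-9 = 1.02 × 10^-6
Ka = [H+]²/(0.165 − [H+]) = 1.02 × 10^-6
Neglecting [H+] in the denominator: [H+] = √(1.02 × 10^-6 × 0.165) = 4.10 × 10^-4 M
pH = −log[H+] = −log(4.10 × 10^-4) = 3.39

pH = 3.39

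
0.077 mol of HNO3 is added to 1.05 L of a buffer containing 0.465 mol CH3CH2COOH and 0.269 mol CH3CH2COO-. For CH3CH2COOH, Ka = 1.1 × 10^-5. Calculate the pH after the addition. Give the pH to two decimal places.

Added H+ converts CH3CH2COO- to CH3CH2COOH: CH3CH2COOH → 0.542 mol, CH3CH2COO- → 0.192 mol.
pKa = −log(1.1 × 10^-5) = 4.959
pH = pKa + log(n_CH3CH2COO-/n_CH3CH2COOH) = 4.959 + log(0.192/0.542) = 4.959 + (-0.451)

pH = 4.51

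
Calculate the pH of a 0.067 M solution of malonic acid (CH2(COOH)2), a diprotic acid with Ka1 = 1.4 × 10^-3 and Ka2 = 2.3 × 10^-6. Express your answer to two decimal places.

Since Ka1 ≫ Ka2, the first ionization dominates [H+].
Ka1 = x²/(0.067 − x) = 1.4 × 10^-3
Solving the quadratic: x = (−Ka1 + √(Ka1² + 4·Ka1·C₀))/2 = 9.01 × 10^-3 M
pH = −log(9.01 × 10^-3) = 2.05

pH = 2.05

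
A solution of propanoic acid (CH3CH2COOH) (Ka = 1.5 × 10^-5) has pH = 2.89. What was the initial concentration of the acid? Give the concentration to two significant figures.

[H+] = 10^(-2.89) = 1.29 × 10^-3 M = x
Ka = x²/(C₀ − x) ⇒ C₀ = x + x²/Ka
C₀ = 1.29 × 10^-3 + (1.29 × 10^-3)²/(1.5 × 10^-5) = 1.12 × 10^-1 M

C₀ = 1.1 × 10^-1 M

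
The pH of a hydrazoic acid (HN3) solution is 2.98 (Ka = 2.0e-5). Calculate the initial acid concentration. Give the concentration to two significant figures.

C₀ = 5.6 × 10^-2 M

[H+] = 10^(-2.98) = 1.05 × 10^-3 M = x
Ka = x²/(C₀ − x) ⇒ C₀ = x + x²/Ka
C₀ = 1.05 × 10^-3 + (1.05 × 10^-3)²/(2.0 × 10^-5) = 5.62 × 10^-2 M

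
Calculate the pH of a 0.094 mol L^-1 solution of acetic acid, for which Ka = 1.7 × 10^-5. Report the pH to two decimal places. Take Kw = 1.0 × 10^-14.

CH3COOH ⇌ CH3COO- + H+
From the ICE table, Ka = x²/(0.094 − x) = 1.7 × 10^-5.
Neglecting x in the denominator: x = √(1.7 × 10^-5 × 0.094) = 1.26 × 10^-3 M
Check: 1.3% ionized — well under 5%, approximation valid.
pH = −log[H+] = −log(1.26 × 10^-3) = 2.90

pH = 2.90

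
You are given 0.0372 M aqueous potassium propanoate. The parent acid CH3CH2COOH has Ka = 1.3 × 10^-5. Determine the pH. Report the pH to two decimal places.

pH = 8.73

CH3CH2COO- is the conjugate base of the weak acid CH3CH2COOH.
Kb = Kw/Ka = 1.0×10^-14 / 1.3 × 10^-5 = 7.69 × 10^-10
From the ICE table, Kb = x²/(0.0372 − x) = 7.69 × 10^-10.
Neglecting x in the denominator: x = √(7.69 × 10^-10 × 0.0372) = 5.35 × 10^-6 M
Check: 0.014% ionized — well under 5%, approximation valid.
pOH = 5.27, so pH = 14.00 − pOH = 8.73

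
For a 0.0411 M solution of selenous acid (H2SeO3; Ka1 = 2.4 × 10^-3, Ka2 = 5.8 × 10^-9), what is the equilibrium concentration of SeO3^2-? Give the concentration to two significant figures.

5.8 × 10^-9 M

First ionization gives [H+] ≈ [HSeO3-] = 8.80 × 10^-3 M.
Second step: Ka2 = [H+][SeO3^2-]/[HSeO3-] ≈ [SeO3^2-] (since [H+] ≈ [HSeO3-]).
So [SeO3^2-] ≈ Ka2.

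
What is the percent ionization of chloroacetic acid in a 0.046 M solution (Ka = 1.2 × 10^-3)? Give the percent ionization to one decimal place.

ClCH2COOH ⇌ ClCH2COO- + H+; let x = [H+] at equilibrium.
Ka = x²/(C₀ − x); solving the quadratic gives x = 6.85 × 10^-3 M.
Fraction ionized = 6.85 × 10^-3 / 0.046 = 0.1489 → 14.9%

14.9%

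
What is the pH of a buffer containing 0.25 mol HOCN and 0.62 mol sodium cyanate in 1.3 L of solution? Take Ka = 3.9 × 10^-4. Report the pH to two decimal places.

pKa = −log(3.9 × 10^-4) = 3.409
Henderson–Hasselbalch: pH = pKa + log([OCN-]/[HOCN]) = 3.409 + log(0.62/0.25)
pH = 3.409 + (+0.394) = 3.80

pH = 3.80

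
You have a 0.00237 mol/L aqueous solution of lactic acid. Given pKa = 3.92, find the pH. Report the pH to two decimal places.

CH3CH(OH)COOH ⇌ CH3CH(OH)COO- + H+
Ka = 10^(−3.92) = 1.20 × 10^-4
Let x = [H+] at equilibrium. Ka = x²/(0.00237 − x).
The 5% rule fails; solving x² + Ka·x − Ka·C₀ = 0 exactly:
x = [−0.00012 + √(0.00012² + 1.14e-06)]/2 = 4.77 × 10^-4 M
pH = −log[H+] = −log(4.77 × 10^-4) = 3.32

pH = 3.32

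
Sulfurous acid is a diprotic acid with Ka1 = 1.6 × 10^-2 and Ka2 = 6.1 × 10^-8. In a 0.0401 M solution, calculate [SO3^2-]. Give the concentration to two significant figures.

6.1 × 10^-8 M

First ionization gives [H+] ≈ [HSO3-] = 1.86 × 10^-2 M.
Second step: Ka2 = [H+][SO3^2-]/[HSO3-] ≈ [SO3^2-] (since [H+] ≈ [HSO3-]).
So [SO3^2-] ≈ Ka2.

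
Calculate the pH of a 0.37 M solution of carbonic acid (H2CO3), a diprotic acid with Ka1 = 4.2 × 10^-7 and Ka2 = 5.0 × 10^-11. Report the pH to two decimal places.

pH = 3.40

Ka1 ≫ Ka2, so treat the first dissociation as the only significant source of H+.
Ka1 = x²/(0.37 − x) = 4.2 × 10^-7
x ≈ √(4.2 × 10^-7 × 0.37) = 3.94 × 10^-4 M
pH = −log(3.94 × 10^-4) = 3.40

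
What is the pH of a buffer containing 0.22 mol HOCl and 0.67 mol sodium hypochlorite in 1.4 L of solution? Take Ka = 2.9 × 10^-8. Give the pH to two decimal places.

pH = 8.02

pKa = −log(2.9 × 10^-8) = 7.538
Henderson–Hasselbalch: pH = pKa + log([OCl-]/[HOCl]) = 7.538 + log(0.67/0.22)
pH = 7.538 + (+0.484) = 8.02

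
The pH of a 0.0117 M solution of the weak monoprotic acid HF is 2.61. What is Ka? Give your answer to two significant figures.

Ka = 6.5 × 10^-4

[H+] = 10^(-2.61) = 2.45 × 10^-3 M
At equilibrium [HA] = 0.0117 − 2.45 × 10^-3 = 9.25 × 10^-3 M
Ka = [H+][A-]/[HA] = (2.45 × 10^-3)² / 9.25 × 10^-3 = 6.5 × 10^-4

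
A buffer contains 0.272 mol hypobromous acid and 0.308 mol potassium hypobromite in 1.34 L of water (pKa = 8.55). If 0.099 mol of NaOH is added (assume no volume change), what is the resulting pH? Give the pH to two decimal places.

pH = 8.92

OH- converts HOBr to OBr-: HOBr → 0.173 mol, OBr- → 0.407 mol.
Henderson–Hasselbalch with mole ratio 0.407/0.173: pH = 8.55 + (+0.372)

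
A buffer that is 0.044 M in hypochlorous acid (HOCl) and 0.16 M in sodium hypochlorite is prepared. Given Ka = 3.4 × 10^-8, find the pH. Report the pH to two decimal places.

pKa = −log(3.4 × 10^-8) = 7.469
Henderson–Hasselbalch: pH = pKa + log([OCl-]/[HOCl]) = 7.469 + log(0.16/0.044)
pH = 7.469 + (+0.561) = 8.03

pH = 8.03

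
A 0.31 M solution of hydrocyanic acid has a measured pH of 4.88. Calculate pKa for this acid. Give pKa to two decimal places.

[H+] = 10^(-4.88) = 1.32 × 10^-5 M
At equilibrium [HA] = 0.31 − 1.32 × 10^-5 = 3.10 × 10^-1 M
Ka = [H+][A-]/[HA] = (1.32 × 10^-5)² / 3.10 × 10^-1 = 5.62 × 10^-10
pKa = -log(5.62 × 10^-10) = 9.25

pKa = 9.25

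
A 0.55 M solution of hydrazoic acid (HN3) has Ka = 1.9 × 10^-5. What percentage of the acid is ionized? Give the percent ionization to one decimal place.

0.6%

HN3 ⇌ N3- + H+; let x = [H+] at equilibrium.
x ≈ √(Ka·C₀) = √(1.9 × 10^-5 × 0.55) = 3.23 × 10^-3 M
Fraction ionized = 3.23 × 10^-3 / 0.55 = 0.0059 → 0.6%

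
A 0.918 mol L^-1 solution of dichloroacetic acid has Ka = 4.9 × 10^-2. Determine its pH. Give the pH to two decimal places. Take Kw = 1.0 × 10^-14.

Cl2CHCOOH ⇌ Cl2CHCOO- + H+
From the ICE table, Ka = [H+]²/(0.918 − [H+]) = 4.9 × 10^-2.
The 5% rule fails; solving [H+]² + Ka·[H+] − Ka·C₀ = 0 exactly:
[H+] = (−Ka + √(Ka² + 4·Ka·C₀))/2 = 1.89 × 10^-1 M
pH = −log[H+] = −log(1.89 × 10^-1) = 0.72

pH = 0.72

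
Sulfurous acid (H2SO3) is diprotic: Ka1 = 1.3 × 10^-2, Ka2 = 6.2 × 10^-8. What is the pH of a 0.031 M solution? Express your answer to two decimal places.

pH = 1.84

Ka1 ≫ Ka2, so treat the first dissociation as the only significant source of H+.
Ka1 = x²/(0.031 − x) = 1.3 × 10^-2
Solving the quadratic: x = (−Ka1 + √(Ka1² + 4·Ka1·C₀))/2 = 1.46 × 10^-2 M
pH = −log(1.46 × 10^-2) = 1.84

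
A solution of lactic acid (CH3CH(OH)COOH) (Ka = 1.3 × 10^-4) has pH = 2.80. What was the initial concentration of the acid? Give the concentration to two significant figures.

C₀ = 2.1 × 10^-2 M

[H+] = 10^(-2.80) = 1.58 × 10^-3 M = x
Ka = x²/(C₀ − x) ⇒ C₀ = x + x²/Ka
C₀ = 1.58 × 10^-3 + (1.58 × 10^-3)²/(1.3 × 10^-4) = 2.08 × 10^-2 M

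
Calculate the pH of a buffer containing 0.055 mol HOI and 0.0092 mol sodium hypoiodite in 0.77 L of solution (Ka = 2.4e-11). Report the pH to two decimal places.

pKa = −log(2.4 × 10^-11) = 10.620
Using pH = pKa + log([base]/[acid]) with [base]/[acid] = 0.0092/0.055:
pH = 10.620 + (-0.777) = 9.84

pH = 9.84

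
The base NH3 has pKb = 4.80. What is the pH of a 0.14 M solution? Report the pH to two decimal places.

pH = 11.17

NH3 + H2O ⇌ NH4+ + OH-
Kb = 10^(−4.80) = 1.58 × 10^-5
Kb = [OH-]²/(0.14 − [OH-]) = 1.58 × 10^-5
Since Kb ≪ C₀, [OH-] ≈ √(Kb·C₀) = 1.49 × 10^-3 M.
([OH-]/C₀ = 1.1% < 5%, so the approximation holds.)
pOH = 2.83, so pH = 14.00 − pOH = 11.17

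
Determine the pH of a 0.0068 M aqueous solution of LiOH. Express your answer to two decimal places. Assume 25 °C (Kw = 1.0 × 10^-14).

LiOH is a strong base; [OH-] = 0.0068 M.
pOH = -log(0.0068) = 2.17
pH = 14.00 - 2.17 = 11.83

pH = 11.83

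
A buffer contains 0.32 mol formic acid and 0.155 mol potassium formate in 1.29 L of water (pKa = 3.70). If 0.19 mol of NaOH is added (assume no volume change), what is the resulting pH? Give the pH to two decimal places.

OH- converts HCOOH to HCOO-: HCOOH → 0.13 mol, HCOO- → 0.345 mol.
Henderson–Hasselbalch with mole ratio 0.345/0.13: pH = 3.70 + (+0.424)

pH = 4.12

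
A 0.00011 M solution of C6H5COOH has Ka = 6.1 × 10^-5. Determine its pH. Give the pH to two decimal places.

pH = 4.24

C6H5COOH ⇌ C6H5COO- + H+
Ka = [H+]²/(0.00011 − [H+]) = 6.1 × 10^-5
Here C₀/Ka ≈ 1.8, so the small-[H+] approximation fails. Use the quadratic:
[H+] = [−6.1e-05 + √(6.1e-05² + 2.68e-08)]/2 = 5.69 × 10^-5 M
pH = −log(5.69 × 10^-5) = 4.24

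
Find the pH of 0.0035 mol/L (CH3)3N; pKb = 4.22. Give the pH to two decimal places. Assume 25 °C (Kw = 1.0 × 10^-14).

(CH3)3N + H2O ⇌ (CH3)3NH+ + OH-
Kb = 10^(−4.22) = 6.03 × 10^-5
Let x = [OH-] at equilibrium. Kb = x²/(0.0035 − x).
x is not negligible relative to C₀; solve x² + 6.03e-05·x − 2.11e-07 = 0.
x = [−6.03e-05 + √(6.03e-05² + 8.44e-07)]/2 = 4.30 × 10^-4 M
pOH = 3.37, so pH = 14.00 − pOH = 10.63

pH = 10.63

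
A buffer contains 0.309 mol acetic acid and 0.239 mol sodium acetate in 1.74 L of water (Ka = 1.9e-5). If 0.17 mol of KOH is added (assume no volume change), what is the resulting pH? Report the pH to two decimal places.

pH = 5.19

OH- converts CH3COOH to CH3COO-: CH3COOH → 0.139 mol, CH3COO- → 0.409 mol.
pKa = −log(1.9 × 10^-5) = 4.721
pH = pKa + log(n_CH3COO-/n_CH3COOH) = 4.721 + log(0.409/0.139) = 4.721 + (+0.469)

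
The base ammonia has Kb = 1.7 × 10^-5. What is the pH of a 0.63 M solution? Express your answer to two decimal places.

pH = 11.51

NH3 + H2O ⇌ NH4+ + OH-
From the ICE table, Kb = [OH-]²/(0.63 − [OH-]) = 1.7 × 10^-5.
Neglecting [OH-] in the denominator: [OH-] = √(1.7 × 10^-5 × 0.63) = 3.27 × 10^-3 M
pOH = 2.49, so pH = 14.00 − pOH = 11.51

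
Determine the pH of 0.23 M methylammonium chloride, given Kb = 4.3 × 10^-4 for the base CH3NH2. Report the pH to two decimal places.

CH3NH3+ is the conjugate acid of the weak base CH3NH2.
Ka = Kw/Kb = 1.0×10^-14 / 4.3 × 10^-4 = 2.33 × 10^-11
From the ICE table, Ka = x²/(0.23 − x) = 2.33 × 10^-11.
Since Ka ≪ C₀, x ≈ √(Ka·C₀) = 2.31 × 10^-6 M.
(x/C₀ = 0.001% < 5%, so the approximation holds.)
pH = −log(2.31 × 10^-6) = 5.64

pH = 5.64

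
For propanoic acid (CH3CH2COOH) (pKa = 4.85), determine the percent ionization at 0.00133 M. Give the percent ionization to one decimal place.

CH3CH2COOH ⇌ CH3CH2COO- + H+; let x = [H+] at equilibrium.
Ka = 10^(−4.85) = 1.41 × 10^-5
Solve x² + 1.41e-05x − 1.88e-08 = 0 → x = 1.30 × 10^-4 M
% ionization = x/C₀ × 100% = 1.30 × 10^-4/0.00133 × 100% = 9.8%

9.8%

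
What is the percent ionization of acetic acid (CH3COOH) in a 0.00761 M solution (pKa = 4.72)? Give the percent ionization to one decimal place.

CH3COOH ⇌ CH3COO- + H+; let x = [H+] at equilibrium.
Ka = 10^(−4.72) = 1.91 × 10^-5
Ka = x²/(C₀ − x); solving the quadratic gives x = 3.72 × 10^-4 M.
% ionization = x/C₀ × 100% = 3.72 × 10^-4/0.00761 × 100% = 4.9%

4.9%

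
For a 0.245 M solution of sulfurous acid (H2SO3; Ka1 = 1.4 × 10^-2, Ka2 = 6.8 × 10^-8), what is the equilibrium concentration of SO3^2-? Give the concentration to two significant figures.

6.8 × 10^-8 M

First ionization gives [H+] ≈ [HSO3-] = 5.20 × 10^-2 M.
Second step: Ka2 = [H+][SO3^2-]/[HSO3-] ≈ [SO3^2-] (since [H+] ≈ [HSO3-]).
So [SO3^2-] ≈ Ka2.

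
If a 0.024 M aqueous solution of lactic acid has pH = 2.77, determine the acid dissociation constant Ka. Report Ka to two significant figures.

Ka = 1.3 × 10^-4

[H+] = 10^(-2.77) = 1.70 × 10^-3 M
At equilibrium [HA] = 0.024 − 1.70 × 10^-3 = 2.23 × 10^-2 M
Ka = [H+][A-]/[HA] = (1.70 × 10^-3)² / 2.23 × 10^-2 = 1.3 × 10^-4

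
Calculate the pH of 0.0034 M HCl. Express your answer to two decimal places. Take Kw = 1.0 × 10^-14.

HCl is a strong acid and dissociates completely, so [H+] = 0.0034 M.
pH = -log(0.0034) = 2.47

pH = 2.47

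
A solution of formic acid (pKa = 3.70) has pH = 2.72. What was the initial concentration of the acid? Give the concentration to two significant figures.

C₀ = 2.0 × 10^-2 M

[H+] = 10^(-2.72) = 1.91 × 10^-3 M = x
Ka = 10^(−3.70) = 2.00 × 10^-4
Ka = x²/(C₀ − x) ⇒ C₀ = x + x²/Ka
C₀ = 1.91 × 10^-3 + (1.91 × 10^-3)²/(2.00 × 10^-4) = 2.02 × 10^-2 M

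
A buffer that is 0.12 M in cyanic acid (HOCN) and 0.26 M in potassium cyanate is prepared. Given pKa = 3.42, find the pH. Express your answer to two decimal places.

pH = 3.76

Using pH = pKa + log([base]/[acid]) with [base]/[acid] = 0.26/0.12:
pH = 3.42 + (+0.336) = 3.76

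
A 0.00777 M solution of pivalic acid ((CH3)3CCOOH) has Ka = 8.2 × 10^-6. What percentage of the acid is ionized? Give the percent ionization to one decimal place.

(CH3)3CCOOH ⇌ (CH3)3CCOO- + H+; let x = [H+] at equilibrium.
x ≈ √(Ka·C₀) = √(8.2 × 10^-6 × 0.00777) = 2.52 × 10^-4 M
% ionization = x/C₀ × 100% = 2.52 × 10^-4/0.00777 × 100% = 3.2%

3.2%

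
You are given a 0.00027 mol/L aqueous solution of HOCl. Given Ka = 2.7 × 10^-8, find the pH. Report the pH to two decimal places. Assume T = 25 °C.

pH = 5.57

HOCl ⇌ OCl- + H+
From the ICE table, Ka = [H+]²/(0.00027 − [H+]) = 2.7 × 10^-8.
Neglecting [H+] in the denominator: [H+] = √(2.7 × 10^-8 × 0.00027) = 2.70 × 10^-6 M
pH = −log[H+] = −log(2.70 × 10^-6) = 5.57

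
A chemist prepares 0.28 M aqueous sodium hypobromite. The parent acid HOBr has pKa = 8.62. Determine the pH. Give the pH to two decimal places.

pH = 11.03

OBr- is the conjugate base of the weak acid HOBr.
Ka = 10^(−8.62) = 2.40 × 10^-9
Kb = Kw/Ka = 1.0×10^-14 / 2.40 × 10^-9 = 4.17 × 10^-6
Kb = [OH-]²/(0.28 − [OH-]) = 4.17 × 10^-6
Neglecting [OH-] in the denominator: [OH-] = √(4.17 × 10^-6 × 0.28) = 1.08 × 10^-3 M
Check: 0.39% ionized — well under 5%, approximation valid.
pOH = 2.97, so pH = 14.00 − pOH = 11.03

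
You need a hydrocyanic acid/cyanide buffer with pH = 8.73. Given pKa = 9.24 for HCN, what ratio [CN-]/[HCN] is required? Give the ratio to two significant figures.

pH = pKa + log(r) ⇒ log(r) = 8.73 − 9.24 = -0.51
r = [CN-]/[HCN] = 10^(-0.51) = 0.309

ratio = 0.31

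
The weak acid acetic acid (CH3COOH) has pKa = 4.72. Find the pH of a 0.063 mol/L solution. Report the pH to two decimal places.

CH3COOH ⇌ CH3COO- + H+
Ka = 10^(−4.72) = 1.91 × 10^-5
Ka = [H+]²/(0.063 − [H+]) = 1.91 × 10^-5
Neglecting [H+] in the denominator: [H+] = √(1.91 × 10^-5 × 0.063) = 1.10 × 10^-3 M
pH = −log[H+] = −log(1.10 × 10^-3) = 2.96

pH = 2.96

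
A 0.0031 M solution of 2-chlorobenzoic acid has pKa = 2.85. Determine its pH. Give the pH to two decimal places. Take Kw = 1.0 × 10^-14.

pH = 2.82

ClC6H4COOH ⇌ ClC6H4COO- + H+
Ka = 10^(−2.85) = 1.41 × 10^-3
From the ICE table, Ka = [H+]²/(0.0031 − [H+]) = 1.41 × 10^-3.
Here C₀/Ka ≈ 2.2, so the small-[H+] approximation fails. Use the quadratic:
[H+] = [−0.00141 + √(0.00141² + 1.75e-05)]/2 = 1.50 × 10^-3 M
pH = −log[H+] = −log(1.50 × 10^-3) = 2.82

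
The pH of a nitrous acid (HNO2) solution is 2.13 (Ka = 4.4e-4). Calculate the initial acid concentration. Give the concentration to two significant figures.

C₀ = 1.3 × 10^-1 M

[H+] = 10^(-2.13) = 7.41 × 10^-3 M = x
Ka = x²/(C₀ − x) ⇒ C₀ = x + x²/Ka
C₀ = 7.41 × 10^-3 + (7.41 × 10^-3)²/(4.4 × 10^-4) = 1.32 × 10^-1 M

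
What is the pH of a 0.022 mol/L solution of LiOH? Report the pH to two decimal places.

LiOH is a strong base; [OH-] = 0.022 M.
pOH = -log(0.022) = 1.66
pH = 14.00 - 1.66 = 12.34

pH = 12.34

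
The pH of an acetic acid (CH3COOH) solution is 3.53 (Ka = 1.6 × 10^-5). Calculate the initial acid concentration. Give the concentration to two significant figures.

[H+] = 10^(-3.53) = 2.95 × 10^-4 M = x
Ka = x²/(C₀ − x) ⇒ C₀ = x + x²/Ka
C₀ = 2.95 × 10^-4 + (2.95 × 10^-4)²/(1.6 × 10^-5) = 5.73 × 10^-3 M

C₀ = 5.7 × 10^-3 M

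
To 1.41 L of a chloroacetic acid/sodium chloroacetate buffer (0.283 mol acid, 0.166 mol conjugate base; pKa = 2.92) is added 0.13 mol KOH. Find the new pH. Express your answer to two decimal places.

OH- converts ClCH2COOH to ClCH2COO-: ClCH2COOH → 0.153 mol, ClCH2COO- → 0.296 mol.
Henderson–Hasselbalch with mole ratio 0.296/0.153: pH = 2.92 + (+0.287)

pH = 3.21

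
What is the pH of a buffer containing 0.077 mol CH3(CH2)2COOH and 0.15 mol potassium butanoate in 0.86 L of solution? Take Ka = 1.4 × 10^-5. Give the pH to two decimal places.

pKa = −log(1.4 × 10^-5) = 4.854
Using pH = pKa + log([base]/[acid]) with [base]/[acid] = 0.15/0.077:
pH = 4.854 + (+0.290) = 5.14

pH = 5.14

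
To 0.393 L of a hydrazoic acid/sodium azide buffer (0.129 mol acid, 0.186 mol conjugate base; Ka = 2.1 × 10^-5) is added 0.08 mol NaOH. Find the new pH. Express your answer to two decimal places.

pH = 5.41

OH- converts HN3 to N3-: HN3 → 0.049 mol, N3- → 0.266 mol.
pKa = −log(2.1 × 10^-5) = 4.678
Henderson–Hasselbalch with mole ratio 0.266/0.049: pH = 4.678 + (+0.735)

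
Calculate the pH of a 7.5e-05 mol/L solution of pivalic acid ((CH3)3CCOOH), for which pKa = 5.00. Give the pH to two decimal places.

pH = 4.64

(CH3)3CCOOH ⇌ (CH3)3CCOO- + H+
Ka = 10^(−5.00) = 1.00 × 10^-5
Ka = [H+]²/(7.5e-05 − [H+]) = 1.00 × 10^-5
The 5% rule fails; solving [H+]² + Ka·[H+] − Ka·C₀ = 0 exactly:
[H+] = [−1e-05 + √(1e-05² + 3e-09)]/2 = 2.28 × 10^-5 M
pH = −log[H+] = −log(2.28 × 10^-5) = 4.64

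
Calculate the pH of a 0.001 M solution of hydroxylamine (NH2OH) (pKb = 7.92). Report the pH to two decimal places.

NH2OH + H2O ⇌ NH3OH+ + OH-
Kb = 10^(−7.92) = 1.20 × 10^-8
From the ICE table, Kb = x²/(0.001 − x) = 1.20 × 10^-8.
Neglecting x in the denominator: x = √(1.20 × 10^-8 × 0.001) = 3.46 × 10^-6 M
pOH = 5.46, so pH = 14.00 − pOH = 8.54

pH = 8.54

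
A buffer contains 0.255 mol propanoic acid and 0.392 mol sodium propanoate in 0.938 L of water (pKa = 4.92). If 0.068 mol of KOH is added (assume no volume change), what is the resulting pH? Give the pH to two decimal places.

After neutralization: n(CH3CH2COOH) = 0.187 mol, n(CH3CH2COO-) = 0.46 mol.
pH = pKa + log(n_CH3CH2COO-/n_CH3CH2COOH) = 4.92 + log(0.46/0.187) = 4.92 + (+0.391)

pH = 5.31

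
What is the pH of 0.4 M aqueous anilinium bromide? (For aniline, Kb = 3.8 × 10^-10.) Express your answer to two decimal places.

C6H5NH3+ is the conjugate acid of the weak base C6H5NH2.
Ka = Kw/Kb = 1.0×10^-14 / 3.8 × 10^-10 = 2.63 × 10^-5
Let x = [H+] at equilibrium. Ka = x²/(0.4 − x).
Assume x ≪ 0.4: x ≈ √(2.63 × 10^-5 × 0.4) = 3.24 × 10^-3 M
pH = −log(3.24 × 10^-3) = 2.49

pH = 2.49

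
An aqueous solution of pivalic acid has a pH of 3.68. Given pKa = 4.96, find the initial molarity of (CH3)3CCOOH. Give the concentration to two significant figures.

[H+] = 10^(-3.68) = 2.09 × 10^-4 M = x
Ka = 10^(−4.96) = 1.10 × 10^-5
Ka = x²/(C₀ − x) ⇒ C₀ = x + x²/Ka
C₀ = 2.09 × 10^-4 + (2.09 × 10^-4)²/(1.10 × 10^-5) = 4.18 × 10^-3 M

C₀ = 4.2 × 10^-3 M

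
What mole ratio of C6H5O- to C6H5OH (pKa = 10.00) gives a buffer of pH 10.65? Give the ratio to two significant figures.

pH = pKa + log(r) ⇒ log(r) = 10.65 − 10.00 = +0.65
r = [C6H5O-]/[C6H5OH] = 10^(+0.65) = 4.47

ratio = 4.5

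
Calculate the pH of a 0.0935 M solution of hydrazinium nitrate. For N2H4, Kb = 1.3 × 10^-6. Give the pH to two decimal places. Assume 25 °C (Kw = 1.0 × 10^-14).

N2H5+ is the conjugate acid of the weak base N2H4.
Ka = Kw/Kb = 1.0×10^-14 / 1.3 × 10^-6 = 7.69 × 10^-9
Ka = [H+]²/(0.0935 − [H+]) = 7.69 × 10^-9
Since Ka ≪ C₀, [H+] ≈ √(Ka·C₀) = 2.68 × 10^-5 M.
pH = −log(2.68 × 10^-5) = 4.57

pH = 4.57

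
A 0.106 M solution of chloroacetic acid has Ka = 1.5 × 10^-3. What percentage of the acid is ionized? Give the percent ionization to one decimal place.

ClCH2COOH ⇌ ClCH2COO- + H+; let x = [H+] at equilibrium.
Ka = x²/(C₀ − x); solving the quadratic gives x = 1.19 × 10^-2 M.
Fraction ionized = 1.19 × 10^-2 / 0.106 = 0.1123 → 11.2%

11.2%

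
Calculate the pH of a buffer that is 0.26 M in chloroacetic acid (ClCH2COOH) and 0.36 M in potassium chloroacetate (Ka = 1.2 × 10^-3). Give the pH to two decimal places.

pKa = −log(1.2 × 10^-3) = 2.921
Henderson–Hasselbalch: pH = pKa + log([ClCH2COO-]/[ClCH2COOH]) = 2.921 + log(0.36/0.26)
pH = 2.921 + (+0.141) = 3.06

pH = 3.06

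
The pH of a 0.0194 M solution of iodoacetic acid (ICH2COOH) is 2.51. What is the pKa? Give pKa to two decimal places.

[H+] = 10^(-2.51) = 3.09 × 10^-3 M
At equilibrium [HA] = 0.0194 − 3.09 × 10^-3 = 1.63 × 10^-2 M
Ka = [H+][A-]/[HA] = (3.09 × 10^-3)² / 1.63 × 10^-2 = 5.86 × 10^-4
pKa = -log(5.86 × 10^-4) = 3.23

pKa = 3.23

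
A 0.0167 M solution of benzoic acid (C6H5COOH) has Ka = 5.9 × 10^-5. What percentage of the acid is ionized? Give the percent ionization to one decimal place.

C6H5COOH ⇌ C6H5COO- + H+; let x = [H+] at equilibrium.
Solve x² + 5.9e-05x − 9.85e-07 = 0 → x = 9.64 × 10^-4 M
% ionization = x/C₀ × 100% = 9.64 × 10^-4/0.0167 × 100% = 5.8%

5.8%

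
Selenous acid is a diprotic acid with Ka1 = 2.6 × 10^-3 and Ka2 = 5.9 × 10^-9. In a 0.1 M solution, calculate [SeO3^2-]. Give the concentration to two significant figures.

First ionization gives [H+] ≈ [HSeO3-] = 1.49 × 10^-2 M.
Second step: Ka2 = [H+][SeO3^2-]/[HSeO3-] ≈ [SeO3^2-] (since [H+] ≈ [HSeO3-]).
So [SeO3^2-] ≈ Ka2.

5.9 × 10^-9 M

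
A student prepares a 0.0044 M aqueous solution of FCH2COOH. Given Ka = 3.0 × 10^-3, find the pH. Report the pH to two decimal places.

pH = 2.61

FCH2COOH ⇌ FCH2COO- + H+
From the ICE table, Ka = [H+]²/(0.0044 − [H+]) = 3.0 × 10^-3.
The 5% rule fails; solving [H+]² + Ka·[H+] − Ka·C₀ = 0 exactly:
[H+] = (−Ka + √(Ka² + 4·Ka·C₀))/2 = 2.43 × 10^-3 M
pH = −log(2.43 × 10^-3) = 2.61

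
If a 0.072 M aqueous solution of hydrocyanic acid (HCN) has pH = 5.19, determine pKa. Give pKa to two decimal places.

[H+] = 10^(-5.19) = 6.46 × 10^-6 M
At equilibrium [HA] = 0.072 − 6.46 × 10^-6 = 7.20 × 10^-2 M
Ka = [H+][A-]/[HA] = (6.46 × 10^-6)² / 7.20 × 10^-2 = 5.80 × 10^-10
pKa = -log(5.80 × 10^-10) = 9.24

pKa = 9.24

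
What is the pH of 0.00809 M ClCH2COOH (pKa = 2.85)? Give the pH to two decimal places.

ClCH2COOH ⇌ ClCH2COO- + H+
Ka = 10^(−2.85) = 1.41 × 10^-3
Let x = [H+] at equilibrium. Ka = x²/(0.00809 − x).
The 5% rule fails; solving x² + Ka·x − Ka·C₀ = 0 exactly:
x = [−0.00141 + √(0.00141² + 4.56e-05)]/2 = 2.75 × 10^-3 M
pH = −log[H+] = −log(2.75 × 10^-3) = 2.56

pH = 2.56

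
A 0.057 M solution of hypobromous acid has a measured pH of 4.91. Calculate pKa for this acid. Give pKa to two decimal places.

pKa = 8.58

[H+] = 10^(-4.91) = 1.23 × 10^-5 M
At equilibrium [HA] = 0.057 − 1.23 × 10^-5 = 5.70 × 10^-2 M
Ka = [H+][A-]/[HA] = (1.23 × 10^-5)² / 5.70 × 10^-2 = 2.65 × 10^-9
pKa = -log(2.65 × 10^-9) = 8.58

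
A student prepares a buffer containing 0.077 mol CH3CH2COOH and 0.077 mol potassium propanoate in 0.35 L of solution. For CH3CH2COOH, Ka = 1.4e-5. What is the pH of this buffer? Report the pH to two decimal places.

pH = 4.85

pKa = −log(1.4 × 10^-5) = 4.854
Henderson–Hasselbalch: pH = pKa + log([CH3CH2COO-]/[CH3CH2COOH]) = 4.854 + log(0.077/0.077)
pH = 4.854 + (+0.000) = 4.85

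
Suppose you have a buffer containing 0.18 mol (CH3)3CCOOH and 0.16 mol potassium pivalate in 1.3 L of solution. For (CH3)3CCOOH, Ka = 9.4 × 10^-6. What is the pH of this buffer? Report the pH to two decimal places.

pKa = −log(9.4 × 10^-6) = 5.027
Using pH = pKa + log([base]/[acid]) with [base]/[acid] = 0.16/0.18:
pH = 5.027 + (-0.051) = 4.98

pH = 4.98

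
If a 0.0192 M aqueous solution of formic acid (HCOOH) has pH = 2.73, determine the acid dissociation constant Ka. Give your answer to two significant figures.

Ka = 2.0 × 10^-4

[H+] = 10^(-2.73) = 1.86 × 10^-3 M
At equilibrium [HA] = 0.0192 − 1.86 × 10^-3 = 1.73 × 10^-2 M
Ka = [H+][A-]/[HA] = (1.86 × 10^-3)² / 1.73 × 10^-2 = 2.0 × 10^-4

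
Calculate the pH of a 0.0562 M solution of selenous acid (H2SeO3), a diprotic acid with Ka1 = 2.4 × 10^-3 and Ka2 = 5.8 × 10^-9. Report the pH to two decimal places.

pH = 1.98

Ka1 ≫ Ka2, so treat the first dissociation as the only significant source of H+.
Ka1 = x²/(0.0562 − x) = 2.4 × 10^-3
Solving the quadratic: x = (−Ka1 + √(Ka1² + 4·Ka1·C₀))/2 = 1.05 × 10^-2 M
pH = −log(1.05 × 10^-2) = 1.98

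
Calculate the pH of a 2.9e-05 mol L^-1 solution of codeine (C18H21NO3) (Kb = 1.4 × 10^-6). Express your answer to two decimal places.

pH = 8.76

C18H21NO3 + H2O ⇌ C18H22NO3+ + OH-
Kb = x²/(2.9e-05 − x) = 1.4 × 10^-6
The 5% rule fails; solving x² + Kb·x − Kb·C₀ = 0 exactly:
x = [−1.4e-06 + √(1.4e-06² + 1.62e-10)]/2 = 5.71 × 10^-6 M
pOH = −log(5.71 × 10^-6) = 5.24; pH = 14.00 − 5.24 = 8.76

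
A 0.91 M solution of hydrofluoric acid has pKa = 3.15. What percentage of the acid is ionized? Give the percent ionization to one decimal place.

2.8%

HF ⇌ F- + H+; let x = [H+] at equilibrium.
Ka = 10^(−3.15) = 7.08 × 10^-4
x ≈ √(Ka·C₀) = √(7.08 × 10^-4 × 0.91) = 2.54 × 10^-2 M
Fraction ionized = 2.54 × 10^-2 / 0.91 = 0.0279 → 2.8%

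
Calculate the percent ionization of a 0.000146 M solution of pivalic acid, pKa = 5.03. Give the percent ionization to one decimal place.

(CH3)3CCOOH ⇌ (CH3)3CCOO- + H+; let x = [H+] at equilibrium.
Ka = 10^(−5.03) = 9.33 × 10^-6
Solve x² + 9.33e-06x − 1.36e-09 = 0 → x = 3.25 × 10^-5 M
% ionization = x/C₀ × 100% = 3.25 × 10^-5/0.000146 × 100% = 22.3%

22.3%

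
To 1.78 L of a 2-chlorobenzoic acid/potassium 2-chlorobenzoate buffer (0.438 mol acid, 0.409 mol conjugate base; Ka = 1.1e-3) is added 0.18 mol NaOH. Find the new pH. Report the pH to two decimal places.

OH- converts ClC6H4COOH to ClC6H4COO-: ClC6H4COOH → 0.258 mol, ClC6H4COO- → 0.589 mol.
pKa = −log(1.1 × 10^-3) = 2.959
pH = pKa + log(n_ClC6H4COO-/n_ClC6H4COOH) = 2.959 + log(0.589/0.258) = 2.959 + (+0.358)

pH = 3.32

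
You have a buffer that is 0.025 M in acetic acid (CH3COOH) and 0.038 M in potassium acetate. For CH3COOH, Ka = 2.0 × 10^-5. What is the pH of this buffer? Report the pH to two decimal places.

pKa = −log(2.0 × 10^-5) = 4.699
Henderson–Hasselbalch: pH = pKa + log([CH3COO-]/[CH3COOH]) = 4.699 + log(0.038/0.025)
pH = 4.699 + (+0.182) = 4.88

pH = 4.88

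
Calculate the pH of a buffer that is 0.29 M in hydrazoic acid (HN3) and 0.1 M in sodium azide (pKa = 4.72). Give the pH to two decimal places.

pH = pKa + log([A⁻]/[HA]) = 4.72 + log(0.1/0.29)
pH = 4.72 + (-0.462) = 4.26

pH = 4.26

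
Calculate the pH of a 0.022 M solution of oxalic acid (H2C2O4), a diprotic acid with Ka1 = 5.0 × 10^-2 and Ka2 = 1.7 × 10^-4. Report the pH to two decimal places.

Ka1 ≫ Ka2, so treat the first dissociation as the only significant source of H+.
Ka1 = x²/(0.022 − x) = 5.0 × 10^-2
Solving the quadratic: x = (−Ka1 + √(Ka1² + 4·Ka1·C₀))/2 = 1.65 × 10^-2 M
pH = −log(1.65 × 10^-2) = 1.78

pH = 1.78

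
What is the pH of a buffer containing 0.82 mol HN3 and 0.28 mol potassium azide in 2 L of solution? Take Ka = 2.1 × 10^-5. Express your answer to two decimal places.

pKa = −log(2.1 × 10^-5) = 4.678
Henderson–Hasselbalch: pH = pKa + log([N3-]/[HN3]) = 4.678 + log(0.28/0.82)
pH = 4.678 + (-0.467) = 4.21

pH = 4.21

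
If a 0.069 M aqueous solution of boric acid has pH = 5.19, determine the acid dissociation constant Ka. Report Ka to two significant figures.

[H+] = 10^(-5.19) = 6.46 × 10^-6 M
At equilibrium [HA] = 0.069 − 6.46 × 10^-6 = 6.90 × 10^-2 M
Ka = [H+][A-]/[HA] = (6.46 × 10^-6)² / 6.90 × 10^-2 = 6.0 × 10^-10

Ka = 6.0 × 10^-10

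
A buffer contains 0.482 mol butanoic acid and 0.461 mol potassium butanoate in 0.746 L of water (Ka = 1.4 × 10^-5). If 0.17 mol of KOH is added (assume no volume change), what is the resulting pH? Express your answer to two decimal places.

OH- converts CH3(CH2)2COOH to CH3(CH2)2COO-: CH3(CH2)2COOH → 0.312 mol, CH3(CH2)2COO- → 0.631 mol.
pKa = −log(1.4 × 10^-5) = 4.854
pH = pKa + log([A⁻]/[HA]) = 4.854 + log(0.631/0.312) = 4.854 +0.306

pH = 5.16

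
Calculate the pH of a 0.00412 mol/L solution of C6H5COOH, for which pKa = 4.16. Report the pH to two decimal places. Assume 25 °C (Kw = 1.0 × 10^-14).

C6H5COOH ⇌ C6H5COO- + H+
Ka = 10^(−4.16) = 6.92 × 10^-5
From the ICE table, Ka = x²/(0.00412 − x) = 6.92 × 10^-5.
The 5% rule fails; solving x² + Ka·x − Ka·C₀ = 0 exactly:
x = (−Ka + √(Ka² + 4·Ka·C₀))/2 = 5.00 × 10^-4 M
pH = −log[H+] = −log(5.00 × 10^-4) = 3.30

pH = 3.30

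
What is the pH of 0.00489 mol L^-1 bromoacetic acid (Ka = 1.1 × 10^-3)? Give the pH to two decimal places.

BrCH2COOH ⇌ BrCH2COO- + H+
Ka = [H+]²/(0.00489 − [H+]) = 1.1 × 10^-3
The 5% rule fails; solving [H+]² + Ka·[H+] − Ka·C₀ = 0 exactly:
[H+] = [−0.0011 + √(0.0011² + 2.15e-05)]/2 = 1.83 × 10^-3 M
pH = −log[H+] = −log(1.83 × 10^-3) = 2.74

pH = 2.74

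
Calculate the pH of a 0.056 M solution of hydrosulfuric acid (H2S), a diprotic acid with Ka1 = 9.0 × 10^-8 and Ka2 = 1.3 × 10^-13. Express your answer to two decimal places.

pH = 4.15

Since Ka1 ≫ Ka2, the first ionization dominates [H+].
Ka1 = x²/(0.056 − x) = 9.0 × 10^-8
x ≈ √(9.0 × 10^-8 × 0.056) = 7.10 × 10^-5 M
pH = −log(7.10 × 10^-5) = 4.15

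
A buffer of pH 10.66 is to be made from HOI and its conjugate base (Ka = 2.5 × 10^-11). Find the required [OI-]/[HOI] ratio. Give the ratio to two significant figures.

ratio = 1.1

pKa = -log(2.5 × 10^-11) = 10.602
pH = pKa + log(r) ⇒ log(r) = 10.66 − 10.602 = +0.058
r = [OI-]/[HOI] = 10^(+0.058) = 1.14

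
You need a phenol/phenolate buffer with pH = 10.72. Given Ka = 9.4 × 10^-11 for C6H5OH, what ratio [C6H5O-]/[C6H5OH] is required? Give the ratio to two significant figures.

ratio = 4.9

pKa = -log(9.4 × 10^-11) = 10.027
pH = pKa + log(r) ⇒ log(r) = 10.72 − 10.027 = +0.693
r = [C6H5O-]/[C6H5OH] = 10^(+0.693) = 4.93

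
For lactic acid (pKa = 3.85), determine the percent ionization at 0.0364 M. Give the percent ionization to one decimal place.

CH3CH(OH)COOH ⇌ CH3CH(OH)COO- + H+; let x = [H+] at equilibrium.
Ka = 10^(−3.85) = 1.41 × 10^-4
Ka = x²/(C₀ − x); solving the quadratic gives x = 2.20 × 10^-3 M.
Fraction ionized = 2.20 × 10^-3 / 0.0364 = 0.0604 → 6.0%

6.0%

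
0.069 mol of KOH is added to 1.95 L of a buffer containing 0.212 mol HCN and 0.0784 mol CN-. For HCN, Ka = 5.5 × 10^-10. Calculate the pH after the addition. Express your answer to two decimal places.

pH = 9.27

OH- converts HCN to CN-: HCN → 0.143 mol, CN- → 0.147 mol.
pKa = −log(5.5 × 10^-10) = 9.260
Henderson–Hasselbalch with mole ratio 0.147/0.143: pH = 9.260 + (+0.012)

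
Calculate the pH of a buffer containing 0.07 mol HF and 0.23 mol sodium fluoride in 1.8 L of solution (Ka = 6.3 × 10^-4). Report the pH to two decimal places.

pH = 3.72

pKa = −log(6.3 × 10^-4) = 3.201
Using pH = pKa + log([base]/[acid]) with [base]/[acid] = 0.23/0.07:
pH = 3.201 + (+0.517) = 3.72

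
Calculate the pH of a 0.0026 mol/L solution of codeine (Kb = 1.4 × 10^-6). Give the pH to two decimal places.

pH = 9.78

C18H21NO3 + H2O ⇌ C18H22NO3+ + OH-
From the ICE table, Kb = x²/(0.0026 − x) = 1.4 × 10^-6.
Since Kb ≪ C₀, x ≈ √(Kb·C₀) = 6.03 × 10^-5 M.
pOH = 4.22, so pH = 14.00 − pOH = 9.78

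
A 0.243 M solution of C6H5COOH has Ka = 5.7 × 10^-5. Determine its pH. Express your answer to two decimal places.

C6H5COOH ⇌ C6H5COO- + H+
Ka = [H+]²/(0.243 − [H+]) = 5.7 × 10^-5
Neglecting [H+] in the denominator: [H+] = √(5.7 × 10^-5 × 0.243) = 3.72 × 10^-3 M
Check: 1.5% ionized — well under 5%, approximation valid.
pH = −log[H+] = −log(3.72 × 10^-3) = 2.43

pH = 2.43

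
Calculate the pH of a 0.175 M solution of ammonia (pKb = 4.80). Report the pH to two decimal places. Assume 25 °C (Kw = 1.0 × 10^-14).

pH = 11.22

NH3 + H2O ⇌ NH4+ + OH-
Kb = 10^(−4.80) = 1.58 × 10^-5
From the ICE table, Kb = [OH-]²/(0.175 − [OH-]) = 1.58 × 10^-5.
Since Kb ≪ C₀, [OH-] ≈ √(Kb·C₀) = 1.66 × 10^-3 M.
pOH = −log(1.66 × 10^-3) = 2.78; pH = 14.00 − 2.78 = 11.22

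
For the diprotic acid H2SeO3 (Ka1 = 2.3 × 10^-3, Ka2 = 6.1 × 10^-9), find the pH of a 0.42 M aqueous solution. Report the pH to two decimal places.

pH = 1.52

Ka1 ≫ Ka2, so treat the first dissociation as the only significant source of H+.
Ka1 = x²/(0.42 − x) = 2.3 × 10^-3
Solving the quadratic: x = (−Ka1 + √(Ka1² + 4·Ka1·C₀))/2 = 3.00 × 10^-2 M
pH = −log(3.00 × 10^-2) = 1.52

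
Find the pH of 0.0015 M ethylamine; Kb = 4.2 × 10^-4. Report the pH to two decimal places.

pH = 10.79

C2H5NH2 + H2O ⇌ C2H5NH3+ + OH-
Kb = [OH-]²/(0.0015 − [OH-]) = 4.2 × 10^-4
Here C₀/Kb ≈ 3.57, so the small-[OH-] approximation fails. Use the quadratic:
[OH-] = [−0.00042 + √(0.00042² + 2.52e-06)]/2 = 6.11 × 10^-4 M
pOH = −log(6.11 × 10^-4) = 3.21; pH = 14.00 − 3.21 = 10.79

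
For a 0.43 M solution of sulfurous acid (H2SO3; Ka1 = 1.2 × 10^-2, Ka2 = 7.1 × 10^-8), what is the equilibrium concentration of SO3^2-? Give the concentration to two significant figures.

7.1 × 10^-8 M

First ionization gives [H+] ≈ [HSO3-] = 6.61 × 10^-2 M.
Second step: Ka2 = [H+][SO3^2-]/[HSO3-] ≈ [SO3^2-] (since [H+] ≈ [HSO3-]).
So [SO3^2-] ≈ Ka2.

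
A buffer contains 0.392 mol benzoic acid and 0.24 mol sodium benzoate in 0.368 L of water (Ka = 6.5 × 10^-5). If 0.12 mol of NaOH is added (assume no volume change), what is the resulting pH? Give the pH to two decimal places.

pH = 4.31

After neutralization: n(C6H5COOH) = 0.272 mol, n(C6H5COO-) = 0.36 mol.
pKa = −log(6.5 × 10^-5) = 4.187
pH = pKa + log(n_C6H5COO-/n_C6H5COOH) = 4.187 + log(0.36/0.272) = 4.187 + (+0.122)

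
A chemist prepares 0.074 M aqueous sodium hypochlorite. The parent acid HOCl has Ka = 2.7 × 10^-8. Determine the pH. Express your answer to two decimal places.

OCl- is the conjugate base of the weak acid HOCl.
Kb = Kw/Ka = 1.0×10^-14 / 2.7 × 10^-8 = 3.70 × 10^-7
Kb = [OH-]²/(0.074 − [OH-]) = 3.70 × 10^-7
Since Kb ≪ C₀, [OH-] ≈ √(Kb·C₀) = 1.65 × 10^-4 M.
pOH = 3.78, so pH = 14.00 − pOH = 10.22

pH = 10.22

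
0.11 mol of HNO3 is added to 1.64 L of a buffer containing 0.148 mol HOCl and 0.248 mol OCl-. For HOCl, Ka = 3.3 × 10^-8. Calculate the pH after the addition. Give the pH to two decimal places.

Added H+ converts OCl- to HOCl: HOCl → 0.258 mol, OCl- → 0.138 mol.
pKa = −log(3.3 × 10^-8) = 7.481
pH = pKa + log([A⁻]/[HA]) = 7.481 + log(0.138/0.258) = 7.481 -0.272

pH = 7.21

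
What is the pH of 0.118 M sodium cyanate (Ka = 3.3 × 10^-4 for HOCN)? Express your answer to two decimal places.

pH = 8.28

OCN- is the conjugate base of the weak acid HOCN.
Kb = Kw/Ka = 1.0×10^-14 / 3.3 × 10^-4 = 3.03 × 10^-11
From the ICE table, Kb = x²/(0.118 − x) = 3.03 × 10^-11.
Neglecting x in the denominator: x = √(3.03 × 10^-11 × 0.118) = 1.89 × 10^-6 M
pOH = 5.72, so pH = 14.00 − pOH = 8.28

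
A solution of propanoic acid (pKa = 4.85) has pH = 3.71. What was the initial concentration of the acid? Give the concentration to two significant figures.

[H+] = 10^(-3.71) = 1.95 × 10^-4 M = x
Ka = 10^(−4.85) = 1.41 × 10^-5
Ka = x²/(C₀ − x) ⇒ C₀ = x + x²/Ka
C₀ = 1.95 × 10^-4 + (1.95 × 10^-4)²/(1.41 × 10^-5) = 2.89 × 10^-3 M

C₀ = 2.9 × 10^-3 M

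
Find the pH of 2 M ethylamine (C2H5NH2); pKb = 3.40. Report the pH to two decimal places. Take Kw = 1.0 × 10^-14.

pH = 12.45

C2H5NH2 + H2O ⇌ C2H5NH3+ + OH-
Kb = 10^(−3.40) = 3.98 × 10^-4
From the ICE table, Kb = x²/(2 − x) = 3.98 × 10^-4.
Neglecting x in the denominator: x = √(3.98 × 10^-4 × 2) = 2.82 × 10^-2 M
pOH = −log(2.82 × 10^-2) = 1.55; pH = 14.00 − 1.55 = 12.45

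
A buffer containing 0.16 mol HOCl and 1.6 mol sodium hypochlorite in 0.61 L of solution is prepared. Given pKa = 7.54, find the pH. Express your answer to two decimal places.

Henderson–Hasselbalch: pH = pKa + log([OCl-]/[HOCl]) = 7.54 + log(1.6/0.16)
pH = 7.54 + (+1.000) = 8.54

pH = 8.54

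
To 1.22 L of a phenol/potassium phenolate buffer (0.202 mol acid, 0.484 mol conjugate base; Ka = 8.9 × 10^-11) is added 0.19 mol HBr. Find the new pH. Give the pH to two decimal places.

pH = 9.93

After neutralization: n(C6H5OH) = 0.392 mol, n(C6H5O-) = 0.294 mol.
pKa = −log(8.9 × 10^-11) = 10.051
Henderson–Hasselbalch with mole ratio 0.294/0.392: pH = 10.051 + (-0.125)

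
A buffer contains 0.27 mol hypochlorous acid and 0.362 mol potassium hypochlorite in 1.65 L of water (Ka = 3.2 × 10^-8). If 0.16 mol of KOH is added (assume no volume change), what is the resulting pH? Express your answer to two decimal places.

pH = 8.17

After neutralization: n(HOCl) = 0.11 mol, n(OCl-) = 0.522 mol.
pKa = −log(3.2 × 10^-8) = 7.495
pH = pKa + log([A⁻]/[HA]) = 7.495 + log(0.522/0.11) = 7.495 +0.676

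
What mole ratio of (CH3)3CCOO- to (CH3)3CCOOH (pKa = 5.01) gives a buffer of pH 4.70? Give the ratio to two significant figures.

ratio = 0.49

pH = pKa + log(r) ⇒ log(r) = 4.70 − 5.01 = -0.31
r = [(CH3)3CCOO-]/[(CH3)3CCOOH] = 10^(-0.31) = 0.49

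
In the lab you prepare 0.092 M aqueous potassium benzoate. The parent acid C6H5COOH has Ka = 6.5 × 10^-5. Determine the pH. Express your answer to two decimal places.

C6H5COO- is the conjugate base of the weak acid C6H5COOH.
Kb = Kw/Ka = 1.0×10^-14 / 6.5 × 10^-5 = 1.54 × 10^-10
Kb = [OH-]²/(0.092 − [OH-]) = 1.54 × 10^-10
Neglecting [OH-] in the denominator: [OH-] = √(1.54 × 10^-10 × 0.092) = 3.76 × 10^-6 M
([OH-]/C₀ = 0.0041% < 5%, so the approximation holds.)
pOH = −log(3.76 × 10^-6) = 5.42; pH = 14.00 − 5.42 = 8.58

pH = 8.58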